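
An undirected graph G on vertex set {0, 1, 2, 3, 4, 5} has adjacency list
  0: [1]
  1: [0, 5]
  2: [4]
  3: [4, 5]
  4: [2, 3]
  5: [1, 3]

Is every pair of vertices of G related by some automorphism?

Automorphisms preserve degree, but G has vertices of degree 1 and vertices of degree 2; no automorphism maps one to the other, so G is not vertex-transitive.

No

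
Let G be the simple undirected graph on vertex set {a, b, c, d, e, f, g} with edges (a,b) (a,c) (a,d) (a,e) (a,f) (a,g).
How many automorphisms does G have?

Vertex a has degree 6 and every other vertex has degree 1, so G is the star K_{1,6} with centre a. Any automorphism fixes the centre and permutes the 6 leaves freely, so Aut(G) ≅ S_6 of order 6! = 720.

720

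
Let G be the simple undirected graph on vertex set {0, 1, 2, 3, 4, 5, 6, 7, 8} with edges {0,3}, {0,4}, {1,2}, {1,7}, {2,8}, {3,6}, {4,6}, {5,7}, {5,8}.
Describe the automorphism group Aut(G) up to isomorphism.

D_5 × D_4

G has two connected components, {1, 2, 5, 7, 8} and {0, 3, 4, 6}; each is 2-regular, so G = C_5 ⊔ C_4. No automorphism exchanges components of different sizes, hence Aut(G) is the direct product D_5 × D_4, order 80.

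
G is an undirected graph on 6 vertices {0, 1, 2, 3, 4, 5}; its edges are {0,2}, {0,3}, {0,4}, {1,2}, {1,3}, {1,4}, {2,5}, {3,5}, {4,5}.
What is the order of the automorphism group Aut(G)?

G is 3-regular and bipartite with parts {0, 1, 5} and {2, 3, 4} (each part is independent and every cross-pair is an edge), so G = K_{3,3}. Aut(K_{3,3}) is the wreath product S_3 ≀ Z_2: permute within each part, then optionally swap the parts; |Aut| = 2·(3!)² = 72.

72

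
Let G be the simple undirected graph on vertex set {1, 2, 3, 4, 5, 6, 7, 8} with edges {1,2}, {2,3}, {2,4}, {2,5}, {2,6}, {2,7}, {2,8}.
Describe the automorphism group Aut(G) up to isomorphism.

the symmetric group on 7 letters

Vertex 2 has degree 7 and every other vertex has degree 1, so G is the star K_{1,7} with centre 2. Any automorphism fixes the centre and permutes the 7 leaves freely, so Aut(G) ≅ S_7 of order 7! = 5040.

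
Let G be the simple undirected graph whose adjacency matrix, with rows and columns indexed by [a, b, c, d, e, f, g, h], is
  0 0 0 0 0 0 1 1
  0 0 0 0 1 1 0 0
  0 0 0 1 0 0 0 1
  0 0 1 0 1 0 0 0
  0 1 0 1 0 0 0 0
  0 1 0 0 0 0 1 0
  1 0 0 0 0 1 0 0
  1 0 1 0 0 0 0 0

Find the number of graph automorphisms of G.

16

G is 2-regular and connected on 8 vertices, i.e. the cycle C_8. The automorphisms of the 8-cycle are exactly the symmetries of a regular 8-gon: the dihedral group D_8, |D_8| = 16.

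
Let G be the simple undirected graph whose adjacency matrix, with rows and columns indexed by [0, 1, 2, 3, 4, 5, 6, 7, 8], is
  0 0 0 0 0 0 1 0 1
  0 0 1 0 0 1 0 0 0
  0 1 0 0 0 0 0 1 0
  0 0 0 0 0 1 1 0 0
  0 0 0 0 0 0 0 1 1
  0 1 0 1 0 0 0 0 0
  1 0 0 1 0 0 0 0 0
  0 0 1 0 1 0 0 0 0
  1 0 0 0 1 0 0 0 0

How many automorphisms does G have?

Every vertex has degree 2 and the graph is connected, so G is the 9-cycle C_9. The automorphisms of the 9-cycle are exactly the symmetries of a regular 9-gon: the dihedral group D_9, |D_9| = 18.

18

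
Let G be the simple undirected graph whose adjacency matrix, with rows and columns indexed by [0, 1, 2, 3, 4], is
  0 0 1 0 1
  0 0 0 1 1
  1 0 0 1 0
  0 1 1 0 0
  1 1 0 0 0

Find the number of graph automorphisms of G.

Every vertex has degree 2 and the graph is connected, so G is the 5-cycle C_5. C_5 has 5 rotations and 5 reflections, so Aut(C_5) ≅ D_5 of order 10.

10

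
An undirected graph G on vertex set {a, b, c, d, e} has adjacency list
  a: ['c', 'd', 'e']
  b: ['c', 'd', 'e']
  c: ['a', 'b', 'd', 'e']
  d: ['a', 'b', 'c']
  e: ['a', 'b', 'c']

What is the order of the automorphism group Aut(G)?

8

Vertex c is the unique vertex of degree 4; the remaining 4 vertices each have degree 3 and induce a cycle, so G is the wheel on 5 vertices with hub c. With the hub fixed, the remaining symmetry is that of the rim cycle C_4, giving the dihedral group D_4.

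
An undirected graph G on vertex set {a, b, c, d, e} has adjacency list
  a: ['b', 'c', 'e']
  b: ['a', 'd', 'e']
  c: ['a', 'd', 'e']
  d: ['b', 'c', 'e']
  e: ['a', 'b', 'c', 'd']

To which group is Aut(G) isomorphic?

the dihedral group of order 8

Vertex e is the unique vertex of degree 4; the remaining 4 vertices each have degree 3 and induce a cycle, so G is the wheel on 5 vertices with hub e. With the hub fixed, the remaining symmetry is that of the rim cycle C_4, giving the dihedral group D_4.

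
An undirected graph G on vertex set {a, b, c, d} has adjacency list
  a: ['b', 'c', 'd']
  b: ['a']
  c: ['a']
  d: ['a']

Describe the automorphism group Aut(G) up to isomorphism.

Vertex a has degree 3 and every other vertex has degree 1, so G is the star K_{1,3} with centre a. The 3 leaves are pairwise interchangeable while the centre is fixed, giving Aut(G) = S_3.

S_3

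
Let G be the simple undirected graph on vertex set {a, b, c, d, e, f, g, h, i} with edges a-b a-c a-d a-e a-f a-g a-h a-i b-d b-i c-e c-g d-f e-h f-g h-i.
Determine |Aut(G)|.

Vertex a is the unique vertex of degree 8; the remaining 8 vertices each have degree 3 and induce a cycle, so G is the wheel on 9 vertices with hub a. Every automorphism fixes the hub and acts on the rim 8-cycle, so Aut(G) ≅ Aut(C_8) = D_8 of order 16.

16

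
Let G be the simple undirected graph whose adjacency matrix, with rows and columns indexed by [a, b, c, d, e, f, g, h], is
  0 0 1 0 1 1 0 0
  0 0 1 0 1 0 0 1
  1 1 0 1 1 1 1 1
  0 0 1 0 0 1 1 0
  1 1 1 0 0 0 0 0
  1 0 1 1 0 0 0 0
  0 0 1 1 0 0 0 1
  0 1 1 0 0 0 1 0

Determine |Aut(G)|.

Vertex c is the unique vertex of degree 7; the remaining 7 vertices each have degree 3 and induce a cycle, so G is the wheel on 8 vertices with hub c. Every automorphism fixes the hub and acts on the rim 7-cycle, so Aut(G) ≅ Aut(C_7) = D_7 of order 14.

14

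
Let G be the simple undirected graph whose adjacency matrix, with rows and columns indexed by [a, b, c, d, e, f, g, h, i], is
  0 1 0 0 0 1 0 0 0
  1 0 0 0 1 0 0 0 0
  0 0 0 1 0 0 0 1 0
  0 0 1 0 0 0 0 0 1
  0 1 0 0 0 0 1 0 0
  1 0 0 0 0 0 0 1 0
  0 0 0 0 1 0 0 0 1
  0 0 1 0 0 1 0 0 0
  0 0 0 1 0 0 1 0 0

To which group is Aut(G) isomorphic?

the dihedral group of order 18

Every vertex has degree 2 and the graph is connected, so G is the 9-cycle C_9. C_9 has 9 rotations and 9 reflections, so Aut(C_9) ≅ D_9 of order 18.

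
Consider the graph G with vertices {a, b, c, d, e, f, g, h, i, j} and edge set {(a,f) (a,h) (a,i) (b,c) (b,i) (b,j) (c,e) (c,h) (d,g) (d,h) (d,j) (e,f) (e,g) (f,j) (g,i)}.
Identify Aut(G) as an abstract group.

G is 3-regular on 10 vertices with no triangles and no 4-cycles (girth 5): this is the Petersen graph. It is a classical fact that the Petersen graph has automorphism group S_5 (order 120), arising from its description as the Kneser graph K(5,2).

the symmetric group S_5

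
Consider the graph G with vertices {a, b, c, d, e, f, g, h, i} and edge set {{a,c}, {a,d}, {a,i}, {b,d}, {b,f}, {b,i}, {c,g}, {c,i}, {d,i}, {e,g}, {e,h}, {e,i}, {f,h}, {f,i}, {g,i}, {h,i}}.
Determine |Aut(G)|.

Vertex i is the unique vertex of degree 8; the remaining 8 vertices each have degree 3 and induce a cycle, so G is the wheel on 9 vertices with hub i. With the hub fixed, the remaining symmetry is that of the rim cycle C_8, giving the dihedral group D_8.

16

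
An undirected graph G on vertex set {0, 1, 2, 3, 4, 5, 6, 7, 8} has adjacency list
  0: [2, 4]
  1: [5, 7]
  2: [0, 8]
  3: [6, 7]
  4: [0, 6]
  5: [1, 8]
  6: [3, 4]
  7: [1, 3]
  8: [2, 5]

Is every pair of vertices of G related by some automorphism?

Yes

G is 2-regular and connected on 9 vertices, i.e. the cycle C_9. The automorphisms of the 9-cycle are exactly the symmetries of a regular 9-gon: the dihedral group D_9, |D_9| = 18. This group acts transitively on the 9 vertices.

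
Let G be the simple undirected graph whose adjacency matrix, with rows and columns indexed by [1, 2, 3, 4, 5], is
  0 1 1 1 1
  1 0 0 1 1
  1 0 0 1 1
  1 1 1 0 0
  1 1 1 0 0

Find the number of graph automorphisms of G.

Vertex 1 is the unique vertex of degree 4; the remaining 4 vertices each have degree 3 and induce a cycle, so G is the wheel on 5 vertices with hub 1. Every automorphism fixes the hub and acts on the rim 4-cycle, so Aut(G) ≅ Aut(C_4) = D_4 of order 8.

8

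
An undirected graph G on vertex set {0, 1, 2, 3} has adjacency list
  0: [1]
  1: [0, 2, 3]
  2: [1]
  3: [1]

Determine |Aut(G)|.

6

Vertex 1 has degree 3 and every other vertex has degree 1, so G is the star K_{1,3} with centre 1. The 3 leaves are pairwise interchangeable while the centre is fixed, giving Aut(G) = S_3.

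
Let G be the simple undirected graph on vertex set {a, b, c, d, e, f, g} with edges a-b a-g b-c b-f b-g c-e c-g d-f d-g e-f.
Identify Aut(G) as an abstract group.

Degrees alone do not determine every vertex (e.g. a and d both have degree 2), but their neighbour-degree multisets differ: N(a) has degrees [4, 4] while N(d) has degrees [3, 4]. Repeating this refinement separates all vertices, so the only automorphism is the identity.

the trivial group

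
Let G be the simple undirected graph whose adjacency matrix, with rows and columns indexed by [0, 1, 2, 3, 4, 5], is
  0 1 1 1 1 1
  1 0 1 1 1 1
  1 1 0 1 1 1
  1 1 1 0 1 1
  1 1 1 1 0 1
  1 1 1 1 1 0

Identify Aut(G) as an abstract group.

the symmetric group on 6 letters

All 6 vertices are pairwise adjacent: G = K_6. Any permutation of the 6 vertices preserves K_6, so Aut(K_6) = S_6 of order 6! = 720.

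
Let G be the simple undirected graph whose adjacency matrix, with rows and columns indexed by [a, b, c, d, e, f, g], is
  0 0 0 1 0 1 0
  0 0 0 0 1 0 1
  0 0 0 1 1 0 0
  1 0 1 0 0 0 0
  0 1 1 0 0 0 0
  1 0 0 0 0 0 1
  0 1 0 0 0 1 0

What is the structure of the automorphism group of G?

D_7

G is 2-regular and connected on 7 vertices, i.e. the cycle C_7. The automorphisms of the 7-cycle are exactly the symmetries of a regular 7-gon: the dihedral group D_7, |D_7| = 14.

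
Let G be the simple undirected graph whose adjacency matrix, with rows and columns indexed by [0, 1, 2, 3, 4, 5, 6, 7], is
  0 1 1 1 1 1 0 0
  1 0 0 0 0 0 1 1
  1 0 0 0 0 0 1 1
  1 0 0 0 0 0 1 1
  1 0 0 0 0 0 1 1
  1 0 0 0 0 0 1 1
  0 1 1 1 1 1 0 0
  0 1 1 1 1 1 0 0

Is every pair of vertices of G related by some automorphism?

No

Automorphisms preserve degree, but G has vertices of degree 3 and vertices of degree 5; no automorphism maps one to the other, so G is not vertex-transitive.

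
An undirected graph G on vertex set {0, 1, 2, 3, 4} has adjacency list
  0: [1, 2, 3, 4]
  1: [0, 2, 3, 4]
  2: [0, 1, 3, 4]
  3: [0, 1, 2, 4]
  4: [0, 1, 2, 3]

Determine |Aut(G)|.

120

All 5 vertices are pairwise adjacent: G = K_5. Any permutation of the 5 vertices preserves K_5, so Aut(K_5) = S_5 of order 5! = 120.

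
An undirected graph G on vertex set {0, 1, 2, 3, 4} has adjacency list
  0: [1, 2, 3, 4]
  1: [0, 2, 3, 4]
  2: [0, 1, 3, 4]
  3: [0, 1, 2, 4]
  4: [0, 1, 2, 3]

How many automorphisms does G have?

Every vertex has degree 4, so G is the complete graph K_5. Every bijection on the vertex set is an automorphism of K_5; hence Aut(K_5) ≅ S_5, order 120.

120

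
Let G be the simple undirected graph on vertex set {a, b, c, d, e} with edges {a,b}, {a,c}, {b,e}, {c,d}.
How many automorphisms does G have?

The degree sequence is [2, 2, 2, 1, 1]; the two degree-1 vertices d and e are the ends of a path, so G = P_5. A path has exactly one nontrivial symmetry — reversal — giving Aut(G) of order 2.

2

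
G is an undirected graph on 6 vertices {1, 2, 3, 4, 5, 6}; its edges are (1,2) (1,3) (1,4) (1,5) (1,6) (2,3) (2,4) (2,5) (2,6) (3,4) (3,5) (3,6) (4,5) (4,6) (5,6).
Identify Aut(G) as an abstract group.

All 6 vertices are pairwise adjacent: G = K_6. Any permutation of the 6 vertices preserves K_6, so Aut(K_6) = S_6 of order 6! = 720.

the symmetric group on 6 letters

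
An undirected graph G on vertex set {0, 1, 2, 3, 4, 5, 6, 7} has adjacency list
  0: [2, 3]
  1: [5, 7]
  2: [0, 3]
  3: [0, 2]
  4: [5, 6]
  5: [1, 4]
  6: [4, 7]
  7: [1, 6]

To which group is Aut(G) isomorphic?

D_5 × D_3

G has two connected components, {1, 4, 5, 6, 7} and {0, 2, 3}; each is 2-regular, so G = C_5 ⊔ C_3. No automorphism exchanges components of different sizes, hence Aut(G) is the direct product D_5 × D_3, order 60.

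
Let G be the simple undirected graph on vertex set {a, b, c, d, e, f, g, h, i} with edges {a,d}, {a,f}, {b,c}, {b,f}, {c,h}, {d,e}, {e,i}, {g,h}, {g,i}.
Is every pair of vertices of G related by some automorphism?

G is 2-regular and connected on 9 vertices, i.e. the cycle C_9. C_9 has 9 rotations and 9 reflections, so Aut(C_9) ≅ D_9 of order 18. Under this action every vertex can be carried to every other, so G is vertex-transitive.

Yes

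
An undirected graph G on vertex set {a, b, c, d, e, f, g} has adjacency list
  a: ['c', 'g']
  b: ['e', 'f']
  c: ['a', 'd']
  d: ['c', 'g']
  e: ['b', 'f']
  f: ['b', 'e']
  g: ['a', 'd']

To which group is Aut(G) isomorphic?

G has two connected components, {a, c, d, g} and {b, e, f}; each is 2-regular, so G = C_4 ⊔ C_3. The components are non-isomorphic (different sizes), so Aut(G) = Aut(C_4) × Aut(C_3) = D_4 × D_3 of order 8·6 = 48.

D_4 × D_3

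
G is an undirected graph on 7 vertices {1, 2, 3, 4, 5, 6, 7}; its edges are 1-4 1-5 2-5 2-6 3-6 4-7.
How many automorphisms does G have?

The degree sequence is [2, 2, 1, 2, 2, 2, 1]; the two degree-1 vertices 3 and 7 are the ends of a path, so G = P_7. A path has exactly one nontrivial symmetry — reversal — giving Aut(G) of order 2.

2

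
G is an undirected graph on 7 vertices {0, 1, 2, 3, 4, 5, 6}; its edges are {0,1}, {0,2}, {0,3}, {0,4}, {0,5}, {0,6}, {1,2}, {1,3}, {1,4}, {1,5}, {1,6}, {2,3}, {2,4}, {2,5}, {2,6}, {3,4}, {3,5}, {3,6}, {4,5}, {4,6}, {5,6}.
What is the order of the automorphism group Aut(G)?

5040

All 7 vertices are pairwise adjacent: G = K_7. Any permutation of the 7 vertices preserves K_7, so Aut(K_7) = S_7 of order 7! = 5040.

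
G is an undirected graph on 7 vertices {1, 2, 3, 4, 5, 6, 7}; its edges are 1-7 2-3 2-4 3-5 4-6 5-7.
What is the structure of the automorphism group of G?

The degree sequence is [1, 2, 2, 2, 2, 1, 2]; the two degree-1 vertices 1 and 6 are the ends of a path, so G = P_7. A path has exactly one nontrivial symmetry — reversal — giving Aut(G) of order 2.

the cyclic group of order 2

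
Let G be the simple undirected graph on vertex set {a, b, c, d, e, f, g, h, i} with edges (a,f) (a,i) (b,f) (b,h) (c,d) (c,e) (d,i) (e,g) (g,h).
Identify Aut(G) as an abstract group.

Every vertex has degree 2 and the graph is connected, so G is the 9-cycle C_9. C_9 has 9 rotations and 9 reflections, so Aut(C_9) ≅ D_9 of order 18.

D_9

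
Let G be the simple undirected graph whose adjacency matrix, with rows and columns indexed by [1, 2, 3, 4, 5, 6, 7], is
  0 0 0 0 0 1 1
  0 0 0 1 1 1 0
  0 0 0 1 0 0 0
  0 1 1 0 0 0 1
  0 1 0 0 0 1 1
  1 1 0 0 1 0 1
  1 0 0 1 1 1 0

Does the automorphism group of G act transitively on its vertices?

Vertex 1 is the only vertex of degree 2, so every automorphism fixes it; G is not vertex-transitive.

No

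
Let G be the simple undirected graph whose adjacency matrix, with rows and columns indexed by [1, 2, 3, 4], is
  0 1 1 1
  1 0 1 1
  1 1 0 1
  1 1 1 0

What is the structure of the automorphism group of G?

S_4

All 4 vertices are pairwise adjacent: G = K_4. Any permutation of the 4 vertices preserves K_4, so Aut(K_4) = S_4 of order 4! = 24.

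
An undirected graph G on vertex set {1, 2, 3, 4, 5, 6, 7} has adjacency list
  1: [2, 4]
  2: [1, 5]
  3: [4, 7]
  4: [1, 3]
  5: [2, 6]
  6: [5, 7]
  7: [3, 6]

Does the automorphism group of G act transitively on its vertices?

G is 2-regular and connected on 7 vertices, i.e. the cycle C_7. C_7 has 7 rotations and 7 reflections, so Aut(C_7) ≅ D_7 of order 14. This group acts transitively on the 7 vertices.

Yes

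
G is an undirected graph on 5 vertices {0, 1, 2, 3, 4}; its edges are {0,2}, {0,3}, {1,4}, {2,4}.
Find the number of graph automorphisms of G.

2

The degree sequence is [2, 1, 2, 1, 2]; the two degree-1 vertices 1 and 3 are the ends of a path, so G = P_5. A path has exactly one nontrivial symmetry — reversal — giving Aut(G) of order 2.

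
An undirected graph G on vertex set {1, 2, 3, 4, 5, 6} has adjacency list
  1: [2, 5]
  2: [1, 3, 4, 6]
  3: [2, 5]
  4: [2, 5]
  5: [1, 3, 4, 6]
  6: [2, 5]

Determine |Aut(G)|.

48

The vertices split by degree into {2, 5} (degree 4) and {1, 3, 4, 6} (degree 2); every edge runs between the two parts, so G is the complete bipartite graph K_{2,4}. The parts have unequal sizes, so no automorphism swaps them; each part is permuted independently, giving S_4 × S_2 of order 4!·2! = 48.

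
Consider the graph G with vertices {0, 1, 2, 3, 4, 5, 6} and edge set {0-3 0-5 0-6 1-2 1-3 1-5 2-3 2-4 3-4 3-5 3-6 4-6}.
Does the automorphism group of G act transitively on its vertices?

Vertex 3 is the only vertex of degree 6, so every automorphism fixes it; G is not vertex-transitive.

No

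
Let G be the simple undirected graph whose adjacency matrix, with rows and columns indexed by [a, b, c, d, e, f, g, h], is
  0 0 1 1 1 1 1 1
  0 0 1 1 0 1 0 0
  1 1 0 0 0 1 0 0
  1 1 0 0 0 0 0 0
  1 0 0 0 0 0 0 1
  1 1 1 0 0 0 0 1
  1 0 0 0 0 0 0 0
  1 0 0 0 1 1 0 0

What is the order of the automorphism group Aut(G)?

1

The degree sequence is [6, 3, 3, 2, 2, 4, 1, 3]. Checking the degree-preserving permutations of the vertex set shows that none except the identity preserves every edge, so Aut(G) is trivial.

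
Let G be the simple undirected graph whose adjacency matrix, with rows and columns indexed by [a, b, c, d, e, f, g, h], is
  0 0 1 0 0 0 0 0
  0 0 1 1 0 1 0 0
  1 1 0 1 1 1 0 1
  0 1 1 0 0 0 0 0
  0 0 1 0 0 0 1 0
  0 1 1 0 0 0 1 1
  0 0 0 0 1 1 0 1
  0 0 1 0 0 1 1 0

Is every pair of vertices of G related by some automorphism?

Vertex a is the only vertex of degree 1, so every automorphism fixes it; G is not vertex-transitive.

No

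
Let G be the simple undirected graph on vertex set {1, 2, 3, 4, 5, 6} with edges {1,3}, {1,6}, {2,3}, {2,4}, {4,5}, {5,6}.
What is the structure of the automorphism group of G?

Every vertex has degree 2 and the graph is connected, so G is the 6-cycle C_6. The automorphisms of the 6-cycle are exactly the symmetries of a regular 6-gon: the dihedral group D_6, |D_6| = 12.

the dihedral group of order 12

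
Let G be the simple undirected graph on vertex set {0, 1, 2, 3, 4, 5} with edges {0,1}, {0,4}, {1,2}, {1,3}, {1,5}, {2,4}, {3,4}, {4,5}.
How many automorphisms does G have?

The vertices split by degree into {1, 4} (degree 4) and {0, 2, 3, 5} (degree 2); every edge runs between the two parts, so G is the complete bipartite graph K_{2,4}. The parts have unequal sizes, so no automorphism swaps them; each part is permuted independently, giving S_2 × S_4 of order 2!·4! = 48.

48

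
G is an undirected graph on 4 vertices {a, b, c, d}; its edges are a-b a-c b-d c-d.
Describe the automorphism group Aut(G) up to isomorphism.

G is 2-regular and bipartite on 2^2 = 4 vertices with girth 4; it is the hypercube graph Q_2. The symmetry group of the 2-cube is the hyperoctahedral group B_2 = Z_2 ≀ S_2, of order 2^2·2! = 8.

the dihedral group of order 8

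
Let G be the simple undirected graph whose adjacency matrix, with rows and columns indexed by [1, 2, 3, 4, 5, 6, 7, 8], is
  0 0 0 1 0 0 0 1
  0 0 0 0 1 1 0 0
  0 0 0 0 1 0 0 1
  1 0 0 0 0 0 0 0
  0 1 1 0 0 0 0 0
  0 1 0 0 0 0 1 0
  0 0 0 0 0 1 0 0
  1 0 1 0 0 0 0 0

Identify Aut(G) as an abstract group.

Z_2

The degree sequence is [2, 2, 2, 1, 2, 2, 1, 2]; the two degree-1 vertices 4 and 7 are the ends of a path, so G = P_8. A path has exactly one nontrivial symmetry — reversal — giving Aut(G) of order 2.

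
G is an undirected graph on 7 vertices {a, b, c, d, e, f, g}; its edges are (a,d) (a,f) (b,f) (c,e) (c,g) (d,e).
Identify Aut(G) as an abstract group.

C_2

The degree sequence is [2, 1, 2, 2, 2, 2, 1]; the two degree-1 vertices b and g are the ends of a path, so G = P_7. The only nontrivial automorphism of a path is the end-to-end reflection, so Aut(G) ≅ Z_2.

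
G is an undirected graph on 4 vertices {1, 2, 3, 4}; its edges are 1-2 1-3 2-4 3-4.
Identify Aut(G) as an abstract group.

G is 2-regular and connected on 4 vertices, i.e. the cycle C_4. The automorphisms of the 4-cycle are exactly the symmetries of a regular 4-gon: the dihedral group D_4, |D_4| = 8.

the dihedral group of order 8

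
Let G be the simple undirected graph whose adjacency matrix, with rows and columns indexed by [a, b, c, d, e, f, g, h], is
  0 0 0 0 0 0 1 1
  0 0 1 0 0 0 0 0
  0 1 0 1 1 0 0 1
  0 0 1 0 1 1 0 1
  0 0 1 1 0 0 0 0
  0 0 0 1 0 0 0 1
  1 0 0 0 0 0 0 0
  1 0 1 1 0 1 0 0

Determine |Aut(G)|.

The degree sequence is [2, 1, 4, 4, 2, 2, 1, 4]. Checking the degree-preserving permutations of the vertex set shows that none except the identity preserves every edge, so Aut(G) is trivial.

1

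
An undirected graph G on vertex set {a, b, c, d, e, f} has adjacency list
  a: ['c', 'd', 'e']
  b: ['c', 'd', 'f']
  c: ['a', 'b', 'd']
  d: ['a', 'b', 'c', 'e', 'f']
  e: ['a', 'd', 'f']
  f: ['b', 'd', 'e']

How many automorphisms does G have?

10

Vertex d is the unique vertex of degree 5; the remaining 5 vertices each have degree 3 and induce a cycle, so G is the wheel on 6 vertices with hub d. With the hub fixed, the remaining symmetry is that of the rim cycle C_5, giving the dihedral group D_5.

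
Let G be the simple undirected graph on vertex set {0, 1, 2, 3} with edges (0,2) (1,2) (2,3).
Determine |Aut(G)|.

6

Vertex 2 has degree 3 and every other vertex has degree 1, so G is the star K_{1,3} with centre 2. The 3 leaves are pairwise interchangeable while the centre is fixed, giving Aut(G) = S_3.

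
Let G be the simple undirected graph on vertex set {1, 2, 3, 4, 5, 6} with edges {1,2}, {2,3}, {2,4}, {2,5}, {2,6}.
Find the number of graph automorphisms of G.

120

Vertex 2 has degree 5 and every other vertex has degree 1, so G is the star K_{1,5} with centre 2. Any automorphism fixes the centre and permutes the 5 leaves freely, so Aut(G) ≅ S_5 of order 5! = 120.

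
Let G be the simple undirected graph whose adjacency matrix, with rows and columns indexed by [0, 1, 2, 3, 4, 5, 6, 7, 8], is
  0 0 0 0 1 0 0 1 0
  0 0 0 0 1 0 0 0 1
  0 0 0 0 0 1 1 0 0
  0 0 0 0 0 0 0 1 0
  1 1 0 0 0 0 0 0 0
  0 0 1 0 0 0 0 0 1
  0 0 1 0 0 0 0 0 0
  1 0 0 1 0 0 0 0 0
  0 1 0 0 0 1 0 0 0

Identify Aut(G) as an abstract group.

The degree sequence is [2, 2, 2, 1, 2, 2, 1, 2, 2]; the two degree-1 vertices 3 and 6 are the ends of a path, so G = P_9. The only nontrivial automorphism of a path is the end-to-end reflection, so Aut(G) ≅ Z_2.

Z_2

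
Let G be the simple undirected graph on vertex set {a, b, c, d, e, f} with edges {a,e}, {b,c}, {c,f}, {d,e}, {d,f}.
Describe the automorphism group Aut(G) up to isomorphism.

The degree sequence is [1, 1, 2, 2, 2, 2]; the two degree-1 vertices a and b are the ends of a path, so G = P_6. A path has exactly one nontrivial symmetry — reversal — giving Aut(G) of order 2.

C_2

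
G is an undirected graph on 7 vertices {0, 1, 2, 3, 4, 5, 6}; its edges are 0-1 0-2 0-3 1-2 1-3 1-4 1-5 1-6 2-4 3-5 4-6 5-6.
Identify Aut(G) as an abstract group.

Vertex 1 is the unique vertex of degree 6; the remaining 6 vertices each have degree 3 and induce a cycle, so G is the wheel on 7 vertices with hub 1. Every automorphism fixes the hub and acts on the rim 6-cycle, so Aut(G) ≅ Aut(C_6) = D_6 of order 12.

the dihedral group of order 12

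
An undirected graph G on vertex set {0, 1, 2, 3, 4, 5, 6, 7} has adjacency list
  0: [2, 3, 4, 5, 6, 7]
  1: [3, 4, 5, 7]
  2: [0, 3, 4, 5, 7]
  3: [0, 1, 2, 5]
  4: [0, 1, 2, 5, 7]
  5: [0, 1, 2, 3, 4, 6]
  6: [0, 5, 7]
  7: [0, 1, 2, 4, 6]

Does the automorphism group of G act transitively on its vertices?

Vertex 6 is the only vertex of degree 3, so every automorphism fixes it; G is not vertex-transitive.

No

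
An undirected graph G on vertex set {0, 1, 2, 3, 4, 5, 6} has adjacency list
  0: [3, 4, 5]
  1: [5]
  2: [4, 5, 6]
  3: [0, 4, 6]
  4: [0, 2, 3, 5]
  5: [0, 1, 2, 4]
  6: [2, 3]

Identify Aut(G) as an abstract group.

1

Degrees alone do not determine every vertex (e.g. 0 and 2 both have degree 3), but their neighbour-degree multisets differ: N(0) has degrees [3, 4, 4] while N(2) has degrees [2, 4, 4]. Repeating this refinement separates all vertices, so the only automorphism is the identity.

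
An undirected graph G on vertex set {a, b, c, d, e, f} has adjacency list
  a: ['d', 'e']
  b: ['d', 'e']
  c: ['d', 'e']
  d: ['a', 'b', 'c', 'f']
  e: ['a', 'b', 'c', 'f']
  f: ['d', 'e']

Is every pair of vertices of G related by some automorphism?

No

Automorphisms preserve degree, but G has vertices of degree 2 and vertices of degree 4; no automorphism maps one to the other, so G is not vertex-transitive.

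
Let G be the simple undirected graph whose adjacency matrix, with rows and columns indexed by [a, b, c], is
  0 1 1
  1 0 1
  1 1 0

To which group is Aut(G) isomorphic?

All 3 vertices are pairwise adjacent: G = K_3. Any permutation of the 3 vertices preserves K_3, so Aut(K_3) = S_3 of order 3! = 6.

the symmetric group on 3 letters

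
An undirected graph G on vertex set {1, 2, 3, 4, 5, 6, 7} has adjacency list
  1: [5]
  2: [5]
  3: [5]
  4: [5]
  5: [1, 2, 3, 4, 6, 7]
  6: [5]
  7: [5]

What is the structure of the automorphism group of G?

S_6

Vertex 5 has degree 6 and every other vertex has degree 1, so G is the star K_{1,6} with centre 5. The 6 leaves are pairwise interchangeable while the centre is fixed, giving Aut(G) = S_6.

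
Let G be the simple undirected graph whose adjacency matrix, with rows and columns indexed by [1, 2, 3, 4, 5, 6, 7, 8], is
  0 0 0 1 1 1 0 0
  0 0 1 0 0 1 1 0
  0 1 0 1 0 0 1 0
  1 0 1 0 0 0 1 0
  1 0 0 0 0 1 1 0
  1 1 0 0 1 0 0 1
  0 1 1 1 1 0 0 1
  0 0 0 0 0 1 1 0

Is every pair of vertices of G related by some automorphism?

No

Vertex 6 is the only vertex of degree 4, so every automorphism fixes it; G is not vertex-transitive.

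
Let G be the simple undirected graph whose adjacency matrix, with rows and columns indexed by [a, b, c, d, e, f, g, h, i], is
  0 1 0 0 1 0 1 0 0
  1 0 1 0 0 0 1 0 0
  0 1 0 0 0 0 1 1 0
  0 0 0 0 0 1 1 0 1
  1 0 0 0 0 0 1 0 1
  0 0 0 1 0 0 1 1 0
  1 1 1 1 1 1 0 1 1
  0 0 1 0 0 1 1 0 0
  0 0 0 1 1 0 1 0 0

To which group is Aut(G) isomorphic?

Vertex g is the unique vertex of degree 8; the remaining 8 vertices each have degree 3 and induce a cycle, so G is the wheel on 9 vertices with hub g. With the hub fixed, the remaining symmetry is that of the rim cycle C_8, giving the dihedral group D_8.

the dihedral group of order 16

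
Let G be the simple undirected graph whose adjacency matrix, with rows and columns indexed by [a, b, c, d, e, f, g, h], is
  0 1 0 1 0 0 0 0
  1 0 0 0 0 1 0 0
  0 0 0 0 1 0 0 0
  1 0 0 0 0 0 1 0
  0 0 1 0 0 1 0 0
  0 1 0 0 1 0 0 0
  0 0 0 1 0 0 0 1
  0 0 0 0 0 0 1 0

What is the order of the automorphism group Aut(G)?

2

The degree sequence is [2, 2, 1, 2, 2, 2, 2, 1]; the two degree-1 vertices c and h are the ends of a path, so G = P_8. A path has exactly one nontrivial symmetry — reversal — giving Aut(G) of order 2.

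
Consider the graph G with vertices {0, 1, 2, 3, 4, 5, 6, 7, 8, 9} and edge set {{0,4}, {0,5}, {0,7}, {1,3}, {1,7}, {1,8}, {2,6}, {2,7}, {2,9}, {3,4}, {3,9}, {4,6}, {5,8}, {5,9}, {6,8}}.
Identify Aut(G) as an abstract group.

S_5

G is 3-regular on 10 vertices with no triangles and no 4-cycles (girth 5): this is the Petersen graph. It is a classical fact that the Petersen graph has automorphism group S_5 (order 120), arising from its description as the Kneser graph K(5,2).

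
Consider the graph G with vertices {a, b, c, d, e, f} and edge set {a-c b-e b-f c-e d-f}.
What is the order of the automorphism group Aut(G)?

2

The degree sequence is [1, 2, 2, 1, 2, 2]; the two degree-1 vertices a and d are the ends of a path, so G = P_6. A path has exactly one nontrivial symmetry — reversal — giving Aut(G) of order 2.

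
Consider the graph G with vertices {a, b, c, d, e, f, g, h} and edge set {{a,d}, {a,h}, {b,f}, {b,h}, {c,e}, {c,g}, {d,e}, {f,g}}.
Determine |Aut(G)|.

G is 2-regular and connected on 8 vertices, i.e. the cycle C_8. The automorphisms of the 8-cycle are exactly the symmetries of a regular 8-gon: the dihedral group D_8, |D_8| = 16.

16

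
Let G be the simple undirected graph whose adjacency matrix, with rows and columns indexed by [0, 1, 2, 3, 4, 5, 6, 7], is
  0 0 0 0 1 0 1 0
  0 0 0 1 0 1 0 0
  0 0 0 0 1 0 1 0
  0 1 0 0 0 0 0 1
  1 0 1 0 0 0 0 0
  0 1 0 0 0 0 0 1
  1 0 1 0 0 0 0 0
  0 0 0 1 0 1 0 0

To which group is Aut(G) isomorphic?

G has two connected components, {0, 2, 4, 6} and {1, 3, 5, 7}; each is 2-regular, so G = C_4 ⊔ C_4. With two isomorphic components, Aut(G) = Aut(C_4) ≀ S_2 = (D_4 × D_4) ⋊ Z_2: permute each cycle by D_4, then optionally swap the two cycles. Order 2·(2·4)² = 128.

(D_4 × D_4) ⋊ Z_2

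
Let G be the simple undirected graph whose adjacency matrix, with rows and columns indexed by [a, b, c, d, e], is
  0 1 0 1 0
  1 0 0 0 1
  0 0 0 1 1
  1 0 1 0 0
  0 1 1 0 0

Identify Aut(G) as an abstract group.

the dihedral group of order 10

Every vertex has degree 2 and the graph is connected, so G is the 5-cycle C_5. The automorphisms of the 5-cycle are exactly the symmetries of a regular 5-gon: the dihedral group D_5, |D_5| = 10.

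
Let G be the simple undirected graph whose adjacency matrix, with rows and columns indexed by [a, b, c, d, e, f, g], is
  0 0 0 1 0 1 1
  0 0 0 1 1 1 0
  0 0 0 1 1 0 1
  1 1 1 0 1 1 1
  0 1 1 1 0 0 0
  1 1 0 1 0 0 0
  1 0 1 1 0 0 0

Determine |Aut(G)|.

Vertex d is the unique vertex of degree 6; the remaining 6 vertices each have degree 3 and induce a cycle, so G is the wheel on 7 vertices with hub d. With the hub fixed, the remaining symmetry is that of the rim cycle C_6, giving the dihedral group D_6.

12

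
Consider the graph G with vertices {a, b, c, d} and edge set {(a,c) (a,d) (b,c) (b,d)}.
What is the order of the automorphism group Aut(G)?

Every vertex has degree 2 and the graph is connected, so G is the 4-cycle C_4. C_4 has 4 rotations and 4 reflections, so Aut(C_4) ≅ D_4 of order 8.

8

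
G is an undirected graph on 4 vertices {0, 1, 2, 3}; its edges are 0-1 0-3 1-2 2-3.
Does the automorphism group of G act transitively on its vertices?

Yes

Every vertex has degree 2 and the graph is connected, so G is the 4-cycle C_4. C_4 has 4 rotations and 4 reflections, so Aut(C_4) ≅ D_4 of order 8. Under this action every vertex can be carried to every other, so G is vertex-transitive.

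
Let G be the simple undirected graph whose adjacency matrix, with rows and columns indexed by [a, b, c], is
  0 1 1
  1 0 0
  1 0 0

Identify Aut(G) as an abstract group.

the cyclic group of order 2

The degree sequence is [2, 1, 1]; the two degree-1 vertices b and c are the ends of a path, so G = P_3. The only nontrivial automorphism of a path is the end-to-end reflection, so Aut(G) ≅ Z_2.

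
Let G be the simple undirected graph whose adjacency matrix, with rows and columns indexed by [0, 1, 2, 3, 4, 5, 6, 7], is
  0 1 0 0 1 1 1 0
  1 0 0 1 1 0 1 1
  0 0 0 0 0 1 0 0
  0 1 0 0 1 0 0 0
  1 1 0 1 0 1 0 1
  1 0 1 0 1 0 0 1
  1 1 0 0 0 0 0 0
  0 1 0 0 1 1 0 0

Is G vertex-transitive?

Vertex 2 is the only vertex of degree 1, so every automorphism fixes it; G is not vertex-transitive.

No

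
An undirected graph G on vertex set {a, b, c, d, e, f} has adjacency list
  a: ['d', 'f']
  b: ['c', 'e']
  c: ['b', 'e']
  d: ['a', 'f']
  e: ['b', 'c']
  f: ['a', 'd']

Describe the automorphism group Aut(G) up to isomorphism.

D_3 ≀ Z_2

G has two connected components, {b, c, e} and {a, d, f}; each is 2-regular, so G = C_3 ⊔ C_3. With two isomorphic components, Aut(G) = Aut(C_3) ≀ S_2 = (D_3 × D_3) ⋊ Z_2: permute each cycle by D_3, then optionally swap the two cycles. Order 2·(2·3)² = 72.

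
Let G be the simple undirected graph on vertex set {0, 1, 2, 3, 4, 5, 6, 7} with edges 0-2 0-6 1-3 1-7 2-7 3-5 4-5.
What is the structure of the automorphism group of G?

The degree sequence is [2, 2, 2, 2, 1, 2, 1, 2]; the two degree-1 vertices 4 and 6 are the ends of a path, so G = P_8. The only nontrivial automorphism of a path is the end-to-end reflection, so Aut(G) ≅ Z_2.

the cyclic group of order 2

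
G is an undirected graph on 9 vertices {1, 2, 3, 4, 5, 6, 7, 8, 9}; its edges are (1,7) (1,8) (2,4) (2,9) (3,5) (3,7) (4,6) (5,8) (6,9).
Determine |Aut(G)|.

80

G has two connected components, {1, 3, 5, 7, 8} and {2, 4, 6, 9}; each is 2-regular, so G = C_5 ⊔ C_4. No automorphism exchanges components of different sizes, hence Aut(G) is the direct product D_5 × D_4, order 80.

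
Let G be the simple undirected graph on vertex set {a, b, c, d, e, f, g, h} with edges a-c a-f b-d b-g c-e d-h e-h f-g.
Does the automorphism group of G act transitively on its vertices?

Yes

Every vertex has degree 2 and the graph is connected, so G is the 8-cycle C_8. The automorphisms of the 8-cycle are exactly the symmetries of a regular 8-gon: the dihedral group D_8, |D_8| = 16. Under this action every vertex can be carried to every other, so G is vertex-transitive.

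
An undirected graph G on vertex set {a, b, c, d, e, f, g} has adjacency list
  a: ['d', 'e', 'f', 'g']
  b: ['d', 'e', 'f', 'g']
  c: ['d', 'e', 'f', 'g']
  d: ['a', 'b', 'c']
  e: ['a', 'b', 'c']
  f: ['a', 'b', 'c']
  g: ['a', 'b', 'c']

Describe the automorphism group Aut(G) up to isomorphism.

S_4 × S_3

The vertices split by degree into {a, b, c} (degree 4) and {d, e, f, g} (degree 3); every edge runs between the two parts, so G is the complete bipartite graph K_{3,4}. The parts have unequal sizes, so no automorphism swaps them; each part is permuted independently, giving S_4 × S_3 of order 4!·3! = 144.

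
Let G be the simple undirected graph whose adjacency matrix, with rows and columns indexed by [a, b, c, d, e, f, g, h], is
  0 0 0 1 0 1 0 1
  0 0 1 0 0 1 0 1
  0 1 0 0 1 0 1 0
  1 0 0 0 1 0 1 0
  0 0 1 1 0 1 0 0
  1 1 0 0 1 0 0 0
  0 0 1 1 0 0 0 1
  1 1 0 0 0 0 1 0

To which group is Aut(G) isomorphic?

Z_2^3 ⋊ S_3

G is 3-regular and bipartite on 2^3 = 8 vertices with girth 4; it is the hypercube graph Q_3. The symmetry group of the 3-cube is the hyperoctahedral group B_3 = Z_2 ≀ S_3, of order 2^3·3! = 48.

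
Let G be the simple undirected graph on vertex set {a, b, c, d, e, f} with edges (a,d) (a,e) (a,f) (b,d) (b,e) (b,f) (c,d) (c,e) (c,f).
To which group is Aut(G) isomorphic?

G is 3-regular and bipartite with parts {d, e, f} and {a, b, c} (each part is independent and every cross-pair is an edge), so G = K_{3,3}. Each part can be permuted independently (S_3 × S_3) and the two equal-size parts can also be swapped, giving (S_3 × S_3) ⋊ Z_2 of order 2·(3!)² = 72.

S_3 ≀ Z_2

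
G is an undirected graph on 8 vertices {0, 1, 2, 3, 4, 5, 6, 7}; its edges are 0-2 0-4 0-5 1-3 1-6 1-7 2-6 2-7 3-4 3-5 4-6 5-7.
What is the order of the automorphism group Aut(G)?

48

G is 3-regular and bipartite on 2^3 = 8 vertices with girth 4; it is the hypercube graph Q_3. Aut(Q_3) consists of the signed permutations of the 3 coordinate axes: 3! permutations times 2^3 sign flips, so |Aut| = 2^3·3! = 48.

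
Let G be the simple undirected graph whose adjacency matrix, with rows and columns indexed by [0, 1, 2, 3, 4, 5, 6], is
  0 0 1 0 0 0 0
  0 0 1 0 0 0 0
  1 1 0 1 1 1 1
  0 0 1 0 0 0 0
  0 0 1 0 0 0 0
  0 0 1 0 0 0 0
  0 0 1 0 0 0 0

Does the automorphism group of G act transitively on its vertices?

No

Vertex 2 is the only vertex of degree 6, so every automorphism fixes it; G is not vertex-transitive.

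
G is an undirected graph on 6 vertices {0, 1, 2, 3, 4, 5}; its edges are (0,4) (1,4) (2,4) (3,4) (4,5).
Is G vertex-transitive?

No

Vertex 4 is the only vertex of degree 5, so every automorphism fixes it; G is not vertex-transitive.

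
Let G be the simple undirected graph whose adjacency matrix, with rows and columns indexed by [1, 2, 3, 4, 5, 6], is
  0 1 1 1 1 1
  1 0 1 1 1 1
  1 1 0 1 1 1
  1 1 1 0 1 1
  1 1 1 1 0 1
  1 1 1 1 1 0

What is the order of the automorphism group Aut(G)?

720

All 6 vertices are pairwise adjacent: G = K_6. Every bijection on the vertex set is an automorphism of K_6; hence Aut(K_6) ≅ S_6, order 720.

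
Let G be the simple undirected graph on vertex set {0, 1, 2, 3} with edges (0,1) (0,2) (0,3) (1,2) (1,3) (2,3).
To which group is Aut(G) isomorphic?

S_4

All 4 vertices are pairwise adjacent: G = K_4. Any permutation of the 4 vertices preserves K_4, so Aut(K_4) = S_4 of order 4! = 24.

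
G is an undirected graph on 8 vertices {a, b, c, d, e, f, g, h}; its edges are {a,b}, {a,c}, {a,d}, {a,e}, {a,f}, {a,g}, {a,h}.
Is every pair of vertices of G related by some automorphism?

No

Vertex a is the only vertex of degree 7, so every automorphism fixes it; G is not vertex-transitive.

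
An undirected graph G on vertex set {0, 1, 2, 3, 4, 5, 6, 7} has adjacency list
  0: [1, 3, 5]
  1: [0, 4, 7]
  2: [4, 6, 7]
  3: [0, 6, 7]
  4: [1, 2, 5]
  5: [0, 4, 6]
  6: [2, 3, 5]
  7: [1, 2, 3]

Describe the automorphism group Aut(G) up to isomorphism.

G is 3-regular and bipartite on 2^3 = 8 vertices with girth 4; it is the hypercube graph Q_3. The symmetry group of the 3-cube is the hyperoctahedral group B_3 = Z_2 ≀ S_3, of order 2^3·3! = 48.

the hyperoctahedral group B_3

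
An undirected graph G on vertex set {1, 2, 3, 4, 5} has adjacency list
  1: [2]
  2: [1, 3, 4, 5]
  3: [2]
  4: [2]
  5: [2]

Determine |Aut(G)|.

24

Vertex 2 has degree 4 and every other vertex has degree 1, so G is the star K_{1,4} with centre 2. Any automorphism fixes the centre and permutes the 4 leaves freely, so Aut(G) ≅ S_4 of order 4! = 24.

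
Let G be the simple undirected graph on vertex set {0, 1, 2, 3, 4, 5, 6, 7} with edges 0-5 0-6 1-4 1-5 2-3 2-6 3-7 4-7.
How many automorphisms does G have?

16

Every vertex has degree 2 and the graph is connected, so G is the 8-cycle C_8. The automorphisms of the 8-cycle are exactly the symmetries of a regular 8-gon: the dihedral group D_8, |D_8| = 16.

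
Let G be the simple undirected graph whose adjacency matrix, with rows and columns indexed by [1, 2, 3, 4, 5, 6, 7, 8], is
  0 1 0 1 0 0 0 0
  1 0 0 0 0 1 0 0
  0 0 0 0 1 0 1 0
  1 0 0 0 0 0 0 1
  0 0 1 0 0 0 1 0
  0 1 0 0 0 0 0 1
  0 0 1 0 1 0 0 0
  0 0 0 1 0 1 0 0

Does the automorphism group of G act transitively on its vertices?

G has two connected components, {1, 2, 4, 6, 8} and {3, 5, 7}; each is 2-regular, so G = C_5 ⊔ C_3. The orbit of 1 under Aut(G) is {1, 2, 4, 6, 8}, which does not contain 3, so G is not vertex-transitive.

No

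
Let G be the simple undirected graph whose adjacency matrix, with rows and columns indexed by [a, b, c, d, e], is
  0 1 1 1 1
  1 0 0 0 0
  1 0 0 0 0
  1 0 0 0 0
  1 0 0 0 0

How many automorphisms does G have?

24

Vertex a has degree 4 and every other vertex has degree 1, so G is the star K_{1,4} with centre a. The 4 leaves are pairwise interchangeable while the centre is fixed, giving Aut(G) = S_4.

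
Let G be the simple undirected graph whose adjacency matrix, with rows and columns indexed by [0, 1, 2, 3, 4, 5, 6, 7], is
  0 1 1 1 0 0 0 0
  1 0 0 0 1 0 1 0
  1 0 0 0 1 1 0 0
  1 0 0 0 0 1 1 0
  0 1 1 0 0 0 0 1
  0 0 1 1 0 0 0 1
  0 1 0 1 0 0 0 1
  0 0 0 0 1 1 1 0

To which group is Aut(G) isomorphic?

the hyperoctahedral group B_3

G is 3-regular and bipartite on 2^3 = 8 vertices with girth 4; it is the hypercube graph Q_3. The symmetry group of the 3-cube is the hyperoctahedral group B_3 = Z_2 ≀ S_3, of order 2^3·3! = 48.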